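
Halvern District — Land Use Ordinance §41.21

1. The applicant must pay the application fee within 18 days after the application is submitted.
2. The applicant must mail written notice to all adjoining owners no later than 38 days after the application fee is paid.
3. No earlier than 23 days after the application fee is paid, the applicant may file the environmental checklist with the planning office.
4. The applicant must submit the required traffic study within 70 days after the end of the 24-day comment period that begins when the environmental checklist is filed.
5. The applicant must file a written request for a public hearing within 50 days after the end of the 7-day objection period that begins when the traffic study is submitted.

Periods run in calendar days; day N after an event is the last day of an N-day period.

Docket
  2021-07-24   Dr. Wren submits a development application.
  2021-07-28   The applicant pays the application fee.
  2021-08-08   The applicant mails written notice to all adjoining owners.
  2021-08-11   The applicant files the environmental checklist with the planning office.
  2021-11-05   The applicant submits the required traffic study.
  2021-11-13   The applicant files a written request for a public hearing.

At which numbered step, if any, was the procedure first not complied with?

(1) due by 2021-07-24 + 18 days = 2021-08-11; done 2021-07-28 — timely.
(2) due by 2021-07-28 + 38 days = 2021-09-04; done 2021-08-08 — timely.
(3) permitted from 2021-07-28 + 23 days = 2021-08-20 onward; acted on 2021-08-11, 9 days prematurely.
That is the first point of non-compliance.

Step 3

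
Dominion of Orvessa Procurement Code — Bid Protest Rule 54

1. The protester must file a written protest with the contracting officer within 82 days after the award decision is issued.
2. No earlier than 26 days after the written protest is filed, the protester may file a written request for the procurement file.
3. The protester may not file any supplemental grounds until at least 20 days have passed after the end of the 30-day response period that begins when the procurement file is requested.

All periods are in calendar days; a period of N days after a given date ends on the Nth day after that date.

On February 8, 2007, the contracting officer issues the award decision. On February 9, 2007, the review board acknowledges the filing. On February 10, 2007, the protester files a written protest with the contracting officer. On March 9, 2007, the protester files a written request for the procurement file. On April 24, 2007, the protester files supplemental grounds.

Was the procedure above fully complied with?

No

(1) due by February 8, 2007 + 82 days = May 1, 2007; completed February 10, 2007, before the deadline.
(2) permitted from February 10, 2007 + 26 days = March 8, 2007 onward; done March 9, 2007 — permitted.
(3) permitted from April 8, 2007 + 20 days = April 28, 2007 onward; April 24, 2007 is 4 days before the earliest permitted date.
The analysis stops there.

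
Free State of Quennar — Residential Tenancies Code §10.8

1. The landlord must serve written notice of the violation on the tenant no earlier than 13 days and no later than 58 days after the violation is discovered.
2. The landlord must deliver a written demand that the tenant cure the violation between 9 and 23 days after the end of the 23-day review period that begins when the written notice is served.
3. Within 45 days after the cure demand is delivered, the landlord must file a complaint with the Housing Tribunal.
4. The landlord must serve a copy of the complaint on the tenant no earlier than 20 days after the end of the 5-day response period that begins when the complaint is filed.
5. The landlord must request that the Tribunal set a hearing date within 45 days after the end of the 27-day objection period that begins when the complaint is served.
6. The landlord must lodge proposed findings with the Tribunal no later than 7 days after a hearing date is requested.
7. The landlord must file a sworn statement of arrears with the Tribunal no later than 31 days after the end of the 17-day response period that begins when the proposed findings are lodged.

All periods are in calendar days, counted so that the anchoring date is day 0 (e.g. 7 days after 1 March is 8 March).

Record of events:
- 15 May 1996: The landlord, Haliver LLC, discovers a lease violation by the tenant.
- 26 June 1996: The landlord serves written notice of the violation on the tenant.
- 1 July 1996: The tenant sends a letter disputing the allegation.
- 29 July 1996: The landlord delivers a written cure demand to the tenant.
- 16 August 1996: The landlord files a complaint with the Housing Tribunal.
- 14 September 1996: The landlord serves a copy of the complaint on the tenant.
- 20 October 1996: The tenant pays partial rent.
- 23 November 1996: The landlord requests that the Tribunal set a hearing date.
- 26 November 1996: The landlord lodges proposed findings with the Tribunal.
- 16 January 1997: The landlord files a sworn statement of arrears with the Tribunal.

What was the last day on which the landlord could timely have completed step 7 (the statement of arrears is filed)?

The proposed findings are lodged on 26 November 1996; the 17-day response period therefore ends 13 December 1996, and step 7 runs from that date. 31 days after 13 December 1996 is 13 January 1997.

13 January 1997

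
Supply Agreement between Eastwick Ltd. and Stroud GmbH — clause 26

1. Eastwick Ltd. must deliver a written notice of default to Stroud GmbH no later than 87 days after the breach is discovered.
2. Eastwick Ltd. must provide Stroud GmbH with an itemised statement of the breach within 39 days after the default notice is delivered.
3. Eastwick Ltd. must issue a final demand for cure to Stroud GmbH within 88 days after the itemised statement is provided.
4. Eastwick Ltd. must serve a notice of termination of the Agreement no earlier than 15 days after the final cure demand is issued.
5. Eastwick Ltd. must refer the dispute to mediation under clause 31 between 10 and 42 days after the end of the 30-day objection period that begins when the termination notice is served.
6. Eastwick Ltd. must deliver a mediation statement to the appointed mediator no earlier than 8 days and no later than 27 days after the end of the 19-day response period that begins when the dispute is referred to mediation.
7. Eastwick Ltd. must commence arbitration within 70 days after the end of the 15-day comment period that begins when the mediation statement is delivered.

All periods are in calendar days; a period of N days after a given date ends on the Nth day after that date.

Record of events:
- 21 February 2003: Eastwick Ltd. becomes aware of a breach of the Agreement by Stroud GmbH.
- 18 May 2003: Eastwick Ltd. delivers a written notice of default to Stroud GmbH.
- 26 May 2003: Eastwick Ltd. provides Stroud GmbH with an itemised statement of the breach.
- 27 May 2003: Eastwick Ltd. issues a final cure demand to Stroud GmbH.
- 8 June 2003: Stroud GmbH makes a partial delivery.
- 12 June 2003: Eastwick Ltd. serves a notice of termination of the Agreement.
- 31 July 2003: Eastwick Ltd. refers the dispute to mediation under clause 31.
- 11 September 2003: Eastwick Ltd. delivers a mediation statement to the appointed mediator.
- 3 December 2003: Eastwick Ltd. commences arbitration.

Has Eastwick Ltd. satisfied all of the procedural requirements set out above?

Yes

(1) due by 21 February 2003 + 87 days = 19 May 2003; 18 May 2003 is within that limit.
(2) due by 18 May 2003 + 39 days = 26 June 2003; done 26 May 2003 — timely.
(3) due by 26 May 2003 + 88 days = 22 August 2003; done 27 May 2003 — timely.
(4) permitted from 27 May 2003 + 15 days = 11 June 2003 onward; 12 June 2003 is on or after that date.
(5) the permitted window runs from 12 July 2003 + 10 = 22 July 2003 to 12 July 2003 + 42 = 23 August 2003; 31 July 2003 falls inside that range.
(6) the permitted window runs from 19 August 2003 + 8 = 27 August 2003 to 19 August 2003 + 27 = 15 September 2003; done 11 September 2003, which is between those dates.
(7) due by 26 September 2003 + 70 days = 5 December 2003; 3 December 2003 is within that limit.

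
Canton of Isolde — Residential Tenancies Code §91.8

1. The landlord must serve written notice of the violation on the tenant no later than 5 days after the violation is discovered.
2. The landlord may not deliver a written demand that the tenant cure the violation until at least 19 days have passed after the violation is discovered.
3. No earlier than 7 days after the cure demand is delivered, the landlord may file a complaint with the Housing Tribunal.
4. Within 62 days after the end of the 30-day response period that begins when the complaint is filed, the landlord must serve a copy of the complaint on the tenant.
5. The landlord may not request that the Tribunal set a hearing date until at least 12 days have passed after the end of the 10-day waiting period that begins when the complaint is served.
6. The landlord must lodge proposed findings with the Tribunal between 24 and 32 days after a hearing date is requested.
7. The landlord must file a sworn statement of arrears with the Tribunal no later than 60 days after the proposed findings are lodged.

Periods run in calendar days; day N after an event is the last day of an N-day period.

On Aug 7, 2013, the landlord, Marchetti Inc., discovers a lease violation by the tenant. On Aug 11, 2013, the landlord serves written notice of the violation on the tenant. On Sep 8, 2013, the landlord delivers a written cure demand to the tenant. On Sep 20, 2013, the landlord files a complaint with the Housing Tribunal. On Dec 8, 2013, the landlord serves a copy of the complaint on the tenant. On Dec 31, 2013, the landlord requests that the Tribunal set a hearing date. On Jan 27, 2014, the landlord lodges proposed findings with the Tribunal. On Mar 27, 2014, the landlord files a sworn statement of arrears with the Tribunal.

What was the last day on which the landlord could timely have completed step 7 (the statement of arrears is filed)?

Step 7 runs from Jan 27, 2014, when the proposed findings are lodged. 60 days after Jan 27, 2014 is Mar 28, 2014.

Mar 28, 2014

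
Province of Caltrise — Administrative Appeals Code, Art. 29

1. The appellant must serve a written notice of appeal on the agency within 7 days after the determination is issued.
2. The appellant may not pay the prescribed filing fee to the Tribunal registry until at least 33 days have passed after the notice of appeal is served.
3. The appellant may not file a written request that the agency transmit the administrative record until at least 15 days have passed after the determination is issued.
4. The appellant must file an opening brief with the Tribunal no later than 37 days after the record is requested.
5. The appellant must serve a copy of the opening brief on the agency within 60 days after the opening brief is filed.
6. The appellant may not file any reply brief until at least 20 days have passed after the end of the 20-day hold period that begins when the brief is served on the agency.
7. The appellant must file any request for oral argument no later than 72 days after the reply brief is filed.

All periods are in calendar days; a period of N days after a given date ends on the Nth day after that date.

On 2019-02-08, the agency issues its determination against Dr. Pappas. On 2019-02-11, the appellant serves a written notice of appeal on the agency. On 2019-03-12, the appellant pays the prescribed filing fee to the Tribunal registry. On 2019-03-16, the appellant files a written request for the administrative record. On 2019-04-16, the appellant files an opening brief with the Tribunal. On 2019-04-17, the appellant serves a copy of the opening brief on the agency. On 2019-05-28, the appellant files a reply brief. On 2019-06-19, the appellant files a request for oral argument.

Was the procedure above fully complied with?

No

Step 1 — counting 7 days from 2019-02-08 (when the determination is issued) gives a deadline of 2019-02-15; done 2019-02-11 — timely.
Step 2 — must wait 33 days from 2019-02-11 (when the notice of appeal is served), so not before 2019-03-16; acted on 2019-03-12, 4 days prematurely.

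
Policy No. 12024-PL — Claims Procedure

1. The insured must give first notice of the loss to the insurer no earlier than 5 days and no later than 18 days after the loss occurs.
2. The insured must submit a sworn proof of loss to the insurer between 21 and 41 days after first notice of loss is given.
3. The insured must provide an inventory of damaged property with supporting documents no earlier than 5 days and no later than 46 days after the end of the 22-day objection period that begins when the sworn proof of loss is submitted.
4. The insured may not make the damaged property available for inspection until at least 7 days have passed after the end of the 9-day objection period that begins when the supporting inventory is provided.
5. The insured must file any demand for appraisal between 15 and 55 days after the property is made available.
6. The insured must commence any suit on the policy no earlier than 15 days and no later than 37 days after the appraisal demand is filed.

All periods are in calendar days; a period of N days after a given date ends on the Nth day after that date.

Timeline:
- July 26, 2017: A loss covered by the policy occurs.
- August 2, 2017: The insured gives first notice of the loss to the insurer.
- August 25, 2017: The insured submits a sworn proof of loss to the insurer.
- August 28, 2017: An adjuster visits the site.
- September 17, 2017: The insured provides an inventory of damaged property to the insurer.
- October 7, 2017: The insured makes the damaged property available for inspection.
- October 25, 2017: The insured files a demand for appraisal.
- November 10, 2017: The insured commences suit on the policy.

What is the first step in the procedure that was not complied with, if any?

(1) the permitted window runs from July 26, 2017 + 5 = July 31, 2017 to July 26, 2017 + 18 = August 13, 2017; August 2, 2017 falls inside that range.
(2) the permitted window runs from August 2, 2017 + 21 = August 23, 2017 to August 2, 2017 + 41 = September 12, 2017; done August 25, 2017 — within the window.
(3) the permitted window runs from September 16, 2017 + 5 = September 21, 2017 to September 16, 2017 + 46 = November 1, 2017; September 17, 2017 is 4 days too early.

Step 3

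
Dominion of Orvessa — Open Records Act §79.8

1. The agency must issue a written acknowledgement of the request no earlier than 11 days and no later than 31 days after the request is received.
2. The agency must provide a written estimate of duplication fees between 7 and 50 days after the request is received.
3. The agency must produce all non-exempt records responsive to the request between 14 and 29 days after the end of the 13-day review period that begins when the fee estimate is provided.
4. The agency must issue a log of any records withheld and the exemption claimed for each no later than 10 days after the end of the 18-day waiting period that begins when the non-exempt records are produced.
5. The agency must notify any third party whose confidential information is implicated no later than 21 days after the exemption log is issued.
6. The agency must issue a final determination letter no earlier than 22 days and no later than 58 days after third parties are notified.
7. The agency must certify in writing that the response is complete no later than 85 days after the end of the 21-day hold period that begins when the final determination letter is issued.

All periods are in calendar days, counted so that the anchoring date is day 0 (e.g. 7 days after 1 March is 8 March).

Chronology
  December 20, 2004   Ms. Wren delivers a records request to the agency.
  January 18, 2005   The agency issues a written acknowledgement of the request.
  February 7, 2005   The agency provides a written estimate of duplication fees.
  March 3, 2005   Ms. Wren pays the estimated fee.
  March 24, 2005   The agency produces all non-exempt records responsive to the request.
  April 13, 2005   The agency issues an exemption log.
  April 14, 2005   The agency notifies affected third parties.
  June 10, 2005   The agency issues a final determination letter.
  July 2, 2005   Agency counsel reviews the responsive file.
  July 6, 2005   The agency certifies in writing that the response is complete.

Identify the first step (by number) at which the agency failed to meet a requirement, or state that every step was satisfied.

Step 1: the window is 11–31 days after December 20, 2004 (when the request is received), so December 31, 2004 through January 20, 2005; done January 18, 2005 — within the window.
Step 2: the window is 7–50 days after December 20, 2004 (when the request is received), so December 27, 2004 through February 8, 2005; done February 7, 2005 — within the window.
Step 3: the window is 14–29 days after February 20, 2005 (end of the 13-day review period, which began when the fee estimate is provided on February 7, 2005), so March 6, 2005 through March 21, 2005; March 24, 2005 is 3 days past the end of the window.

Step 3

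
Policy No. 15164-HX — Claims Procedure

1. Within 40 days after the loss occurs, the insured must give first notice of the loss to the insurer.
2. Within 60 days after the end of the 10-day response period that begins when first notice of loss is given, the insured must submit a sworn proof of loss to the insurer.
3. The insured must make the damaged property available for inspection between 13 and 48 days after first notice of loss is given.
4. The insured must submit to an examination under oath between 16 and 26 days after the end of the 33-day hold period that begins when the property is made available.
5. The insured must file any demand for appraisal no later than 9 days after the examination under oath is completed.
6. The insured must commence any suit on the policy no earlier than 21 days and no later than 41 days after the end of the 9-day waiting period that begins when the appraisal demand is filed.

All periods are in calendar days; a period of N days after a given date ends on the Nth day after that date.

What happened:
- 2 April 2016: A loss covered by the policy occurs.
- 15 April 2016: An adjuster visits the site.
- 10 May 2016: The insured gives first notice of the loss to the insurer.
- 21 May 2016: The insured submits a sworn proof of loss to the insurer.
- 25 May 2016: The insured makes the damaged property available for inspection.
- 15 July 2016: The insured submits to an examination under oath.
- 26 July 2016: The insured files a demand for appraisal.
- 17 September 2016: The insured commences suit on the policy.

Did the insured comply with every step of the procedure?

No

Step 1 — counting 40 days from 2 April 2016 (when the loss occurs) gives a deadline of 12 May 2016; 10 May 2016 is within that limit.
Step 2 — counting 60 days from 20 May 2016 (end of the 10-day response period, which began when first notice of loss is given on 10 May 2016) gives a deadline of 19 July 2016; completed 21 May 2016, before the deadline.
Step 3 — 13 and 48 days from 10 May 2016 (when first notice of loss is given) are 23 May 2016 and 27 June 2016 respectively; 25 May 2016 falls inside that range.
Step 4 — 16 and 26 days from 27 June 2016 (end of the 33-day hold period, which began when the property is made available on 25 May 2016) are 13 July 2016 and 23 July 2016 respectively; 15 July 2016 falls inside that range.
Step 5 — counting 9 days from 15 July 2016 (when the examination under oath is completed) gives a deadline of 24 July 2016; done 26 July 2016 — 2 days late.
The analysis stops there.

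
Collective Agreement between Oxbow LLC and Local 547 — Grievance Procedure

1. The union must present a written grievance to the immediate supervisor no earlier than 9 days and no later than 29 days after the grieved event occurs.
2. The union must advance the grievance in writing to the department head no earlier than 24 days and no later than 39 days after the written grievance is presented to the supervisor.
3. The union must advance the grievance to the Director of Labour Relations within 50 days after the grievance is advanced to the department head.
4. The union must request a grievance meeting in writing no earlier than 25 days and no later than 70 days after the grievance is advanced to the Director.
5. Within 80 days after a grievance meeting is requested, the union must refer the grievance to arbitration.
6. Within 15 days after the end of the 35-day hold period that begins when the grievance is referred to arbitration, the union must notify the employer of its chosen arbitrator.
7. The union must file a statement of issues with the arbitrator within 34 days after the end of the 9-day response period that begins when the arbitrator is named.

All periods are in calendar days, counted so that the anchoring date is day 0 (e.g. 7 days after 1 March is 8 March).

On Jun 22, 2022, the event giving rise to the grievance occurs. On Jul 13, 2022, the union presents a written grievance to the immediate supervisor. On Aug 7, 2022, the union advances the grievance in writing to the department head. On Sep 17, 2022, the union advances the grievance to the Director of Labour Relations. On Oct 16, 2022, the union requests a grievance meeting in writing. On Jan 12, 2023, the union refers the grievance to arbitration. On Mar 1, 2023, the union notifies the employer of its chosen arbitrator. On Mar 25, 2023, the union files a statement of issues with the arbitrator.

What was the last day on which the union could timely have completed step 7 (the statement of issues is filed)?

Apr 13, 2023

The arbitrator is named on Mar 1, 2023; the 9-day response period therefore ends Mar 10, 2023, and step 7 runs from that date. 34 days after Mar 10, 2023 is Apr 13, 2023.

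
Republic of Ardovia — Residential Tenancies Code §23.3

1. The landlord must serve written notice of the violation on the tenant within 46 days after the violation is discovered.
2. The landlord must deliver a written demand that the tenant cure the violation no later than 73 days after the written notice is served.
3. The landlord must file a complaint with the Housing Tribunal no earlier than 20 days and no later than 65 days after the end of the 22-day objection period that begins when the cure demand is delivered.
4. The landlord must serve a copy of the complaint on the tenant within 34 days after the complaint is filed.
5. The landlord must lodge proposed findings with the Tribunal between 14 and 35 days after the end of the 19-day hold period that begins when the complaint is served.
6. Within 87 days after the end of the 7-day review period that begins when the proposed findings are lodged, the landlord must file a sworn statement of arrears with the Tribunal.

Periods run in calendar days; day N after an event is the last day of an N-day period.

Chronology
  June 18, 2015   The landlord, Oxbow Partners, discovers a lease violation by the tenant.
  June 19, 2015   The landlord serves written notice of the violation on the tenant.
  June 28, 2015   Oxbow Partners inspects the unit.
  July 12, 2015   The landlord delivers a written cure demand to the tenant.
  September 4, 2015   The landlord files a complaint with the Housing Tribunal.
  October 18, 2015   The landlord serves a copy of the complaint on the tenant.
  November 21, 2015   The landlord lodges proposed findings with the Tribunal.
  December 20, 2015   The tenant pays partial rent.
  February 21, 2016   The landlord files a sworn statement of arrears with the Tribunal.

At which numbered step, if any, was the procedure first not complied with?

Step 4

Step 1: 46 days after June 18, 2015 (when the violation is discovered) is August 3, 2015; completed June 19, 2015, before the deadline.
Step 2: 73 days after June 19, 2015 (when the written notice is served) is August 31, 2015; done July 12, 2015 — timely.
Step 3: the window is 20–65 days after August 3, 2015 (end of the 22-day objection period, which began when the cure demand is delivered on July 12, 2015), so August 23, 2015 through October 7, 2015; September 4, 2015 falls inside that range.
Step 4: 34 days after September 4, 2015 (when the complaint is filed) is October 8, 2015; not done until October 18, 2015, 10 days after the deadline.
Later steps need not be reached.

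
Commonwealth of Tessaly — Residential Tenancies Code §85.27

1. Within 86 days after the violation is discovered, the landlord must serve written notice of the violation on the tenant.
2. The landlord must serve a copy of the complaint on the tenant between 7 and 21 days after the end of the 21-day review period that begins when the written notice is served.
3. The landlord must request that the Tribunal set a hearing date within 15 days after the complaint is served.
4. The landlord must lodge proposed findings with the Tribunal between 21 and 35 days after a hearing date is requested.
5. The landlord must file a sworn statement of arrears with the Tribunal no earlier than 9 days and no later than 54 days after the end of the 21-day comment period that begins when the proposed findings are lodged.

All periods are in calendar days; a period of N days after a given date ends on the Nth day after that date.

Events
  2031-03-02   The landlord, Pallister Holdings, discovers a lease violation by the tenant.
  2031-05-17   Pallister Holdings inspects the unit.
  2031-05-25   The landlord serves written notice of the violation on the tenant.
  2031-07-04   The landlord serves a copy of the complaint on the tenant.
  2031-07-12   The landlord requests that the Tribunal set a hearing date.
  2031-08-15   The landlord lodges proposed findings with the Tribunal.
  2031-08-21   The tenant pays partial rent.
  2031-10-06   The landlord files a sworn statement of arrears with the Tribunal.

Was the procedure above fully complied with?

Step 1 — counting 86 days from 2031-03-02 (when the violation is discovered) gives a deadline of 2031-05-27; 2031-05-25 is within that limit.
Step 2 — 7 and 21 days from 2031-06-15 (end of the 21-day review period, which began when the written notice is served on 2031-05-25) are 2031-06-22 and 2031-07-06 respectively; 2031-07-04 falls inside that range.
Step 3 — counting 15 days from 2031-07-04 (when the complaint is served) gives a deadline of 2031-07-19; 2031-07-12 is within that limit.
Step 4 — 21 and 35 days from 2031-07-12 (when a hearing date is requested) are 2031-08-02 and 2031-08-16 respectively; done 2031-08-15 — within the window.
Step 5 — 9 and 54 days from 2031-09-05 (end of the 21-day comment period, which began when the proposed findings are lodged on 2031-08-15) are 2031-09-14 and 2031-10-29 respectively; done 2031-10-06, which is between those dates.

Yes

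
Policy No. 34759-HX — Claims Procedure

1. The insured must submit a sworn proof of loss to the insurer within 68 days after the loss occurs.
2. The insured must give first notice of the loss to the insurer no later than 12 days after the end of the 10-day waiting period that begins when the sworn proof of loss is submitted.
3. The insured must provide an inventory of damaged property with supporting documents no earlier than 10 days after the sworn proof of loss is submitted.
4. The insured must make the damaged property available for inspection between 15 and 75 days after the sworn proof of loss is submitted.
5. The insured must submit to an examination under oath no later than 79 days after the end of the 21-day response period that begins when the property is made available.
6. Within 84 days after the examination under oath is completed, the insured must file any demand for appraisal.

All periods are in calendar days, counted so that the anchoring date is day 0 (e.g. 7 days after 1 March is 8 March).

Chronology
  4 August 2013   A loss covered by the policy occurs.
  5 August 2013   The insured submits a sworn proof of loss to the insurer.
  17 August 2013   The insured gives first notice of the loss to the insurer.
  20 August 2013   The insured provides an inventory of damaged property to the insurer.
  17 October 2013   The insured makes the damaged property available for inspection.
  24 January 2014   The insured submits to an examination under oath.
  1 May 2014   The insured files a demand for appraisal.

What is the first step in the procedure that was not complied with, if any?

Step 6

(1) due by 4 August 2013 + 68 days = 11 October 2013; 5 August 2013 is within that limit.
(2) due by 15 August 2013 + 12 days = 27 August 2013; done 17 August 2013 — timely.
(3) permitted from 5 August 2013 + 10 days = 15 August 2013 onward; 20 August 2013 is on or after that date.
(4) the permitted window runs from 5 August 2013 + 15 = 20 August 2013 to 5 August 2013 + 75 = 19 October 2013; 17 October 2013 falls inside that range.
(5) due by 7 November 2013 + 79 days = 25 January 2014; completed 24 January 2014, before the deadline.
(6) due by 24 January 2014 + 84 days = 18 April 2014; 1 May 2014 misses that deadline by 13 days.
That is the first point of non-compliance.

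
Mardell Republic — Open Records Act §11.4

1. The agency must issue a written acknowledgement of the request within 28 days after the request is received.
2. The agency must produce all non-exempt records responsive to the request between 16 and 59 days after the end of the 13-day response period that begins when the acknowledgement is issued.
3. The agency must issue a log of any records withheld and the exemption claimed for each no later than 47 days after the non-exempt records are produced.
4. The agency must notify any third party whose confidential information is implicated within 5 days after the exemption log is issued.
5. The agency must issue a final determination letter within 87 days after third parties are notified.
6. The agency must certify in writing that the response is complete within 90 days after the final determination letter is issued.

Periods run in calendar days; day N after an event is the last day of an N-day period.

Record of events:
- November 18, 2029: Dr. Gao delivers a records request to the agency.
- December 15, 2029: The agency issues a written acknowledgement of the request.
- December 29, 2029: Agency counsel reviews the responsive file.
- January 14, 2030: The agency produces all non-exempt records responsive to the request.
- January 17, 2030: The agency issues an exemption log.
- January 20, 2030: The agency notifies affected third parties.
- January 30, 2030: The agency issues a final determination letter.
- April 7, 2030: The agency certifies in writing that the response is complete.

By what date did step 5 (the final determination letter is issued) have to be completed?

Step 5 runs from January 20, 2030, when third parties are notified. 87 days after January 20, 2030 is April 17, 2030.

April 17, 2030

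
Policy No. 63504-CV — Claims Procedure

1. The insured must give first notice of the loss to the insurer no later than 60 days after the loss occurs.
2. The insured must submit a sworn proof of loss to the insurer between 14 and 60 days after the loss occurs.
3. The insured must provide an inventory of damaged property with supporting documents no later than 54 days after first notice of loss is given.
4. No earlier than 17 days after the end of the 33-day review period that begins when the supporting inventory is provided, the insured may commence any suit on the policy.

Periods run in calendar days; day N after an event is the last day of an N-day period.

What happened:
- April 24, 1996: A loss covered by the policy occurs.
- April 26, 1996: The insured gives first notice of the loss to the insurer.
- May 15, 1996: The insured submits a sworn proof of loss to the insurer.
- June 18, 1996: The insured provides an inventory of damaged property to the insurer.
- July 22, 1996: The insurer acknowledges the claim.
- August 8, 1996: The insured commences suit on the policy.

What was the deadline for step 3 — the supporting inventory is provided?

Step 3 runs from April 26, 1996, when first notice of loss is given. 54 days after April 26, 1996 is June 19, 1996.

June 19, 1996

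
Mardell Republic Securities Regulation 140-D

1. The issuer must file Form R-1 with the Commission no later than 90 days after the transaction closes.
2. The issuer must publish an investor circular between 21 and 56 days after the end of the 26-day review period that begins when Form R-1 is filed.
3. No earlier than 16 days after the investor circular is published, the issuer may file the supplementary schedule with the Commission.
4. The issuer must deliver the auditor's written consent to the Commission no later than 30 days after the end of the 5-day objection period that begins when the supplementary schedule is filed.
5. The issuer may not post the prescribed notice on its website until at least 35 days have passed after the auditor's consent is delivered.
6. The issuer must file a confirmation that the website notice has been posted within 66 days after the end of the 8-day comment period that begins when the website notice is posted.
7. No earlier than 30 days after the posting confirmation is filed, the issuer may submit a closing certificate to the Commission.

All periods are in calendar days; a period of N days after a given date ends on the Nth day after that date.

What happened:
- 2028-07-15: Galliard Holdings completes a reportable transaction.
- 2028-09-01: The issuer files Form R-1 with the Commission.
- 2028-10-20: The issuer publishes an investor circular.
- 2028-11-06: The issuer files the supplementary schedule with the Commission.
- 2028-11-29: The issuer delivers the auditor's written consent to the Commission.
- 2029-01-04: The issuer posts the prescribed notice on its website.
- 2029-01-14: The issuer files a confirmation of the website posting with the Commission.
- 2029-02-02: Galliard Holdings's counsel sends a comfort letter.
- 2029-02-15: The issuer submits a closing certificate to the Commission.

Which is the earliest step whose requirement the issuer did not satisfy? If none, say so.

(1) due by 2028-07-15 + 90 days = 2028-10-13; 2028-09-01 is within that limit.
(2) the permitted window runs from 2028-09-27 + 21 = 2028-10-18 to 2028-09-27 + 56 = 2028-11-22; done 2028-10-20, which is between those dates.
(3) permitted from 2028-10-20 + 16 days = 2028-11-05 onward; done 2028-11-06, after the minimum wait.
(4) due by 2028-11-11 + 30 days = 2028-12-11; 2028-11-29 is within that limit.
(5) permitted from 2028-11-29 + 35 days = 2029-01-03 onward; done 2029-01-04, after the minimum wait.
(6) due by 2029-01-12 + 66 days = 2029-03-19; done 2029-01-14 — timely.
(7) permitted from 2029-01-14 + 30 days = 2029-02-13 onward; done 2029-02-15, after the minimum wait.

None — every step was satisfied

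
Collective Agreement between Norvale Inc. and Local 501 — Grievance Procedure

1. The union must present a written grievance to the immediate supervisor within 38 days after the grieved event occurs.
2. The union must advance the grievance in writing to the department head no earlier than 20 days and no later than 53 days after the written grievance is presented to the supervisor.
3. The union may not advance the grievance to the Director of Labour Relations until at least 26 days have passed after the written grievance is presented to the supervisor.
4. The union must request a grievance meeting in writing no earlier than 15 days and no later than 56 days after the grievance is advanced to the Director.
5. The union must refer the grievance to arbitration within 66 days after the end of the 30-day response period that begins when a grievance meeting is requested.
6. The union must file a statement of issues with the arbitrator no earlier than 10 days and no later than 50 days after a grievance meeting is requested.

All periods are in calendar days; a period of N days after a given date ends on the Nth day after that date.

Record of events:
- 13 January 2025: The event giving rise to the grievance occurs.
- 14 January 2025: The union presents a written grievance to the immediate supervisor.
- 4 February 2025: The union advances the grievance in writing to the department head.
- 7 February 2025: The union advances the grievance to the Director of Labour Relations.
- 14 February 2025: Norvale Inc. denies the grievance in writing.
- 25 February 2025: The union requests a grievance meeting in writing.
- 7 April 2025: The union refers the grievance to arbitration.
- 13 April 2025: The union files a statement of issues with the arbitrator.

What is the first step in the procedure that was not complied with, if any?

Step 1: 38 days after 13 January 2025 (when the grieved event occurs) is 20 February 2025; done 14 January 2025 — timely.
Step 2: the window is 20–53 days after 14 January 2025 (when the written grievance is presented to the supervisor), so 3 February 2025 through 8 March 2025; done 4 February 2025, which is between those dates.
Step 3: the earliest permitted date is 26 days after 14 January 2025 (when the written grievance is presented to the supervisor), i.e. 9 February 2025; 7 February 2025 is 2 days before the earliest permitted date.
The analysis stops there.

Step 3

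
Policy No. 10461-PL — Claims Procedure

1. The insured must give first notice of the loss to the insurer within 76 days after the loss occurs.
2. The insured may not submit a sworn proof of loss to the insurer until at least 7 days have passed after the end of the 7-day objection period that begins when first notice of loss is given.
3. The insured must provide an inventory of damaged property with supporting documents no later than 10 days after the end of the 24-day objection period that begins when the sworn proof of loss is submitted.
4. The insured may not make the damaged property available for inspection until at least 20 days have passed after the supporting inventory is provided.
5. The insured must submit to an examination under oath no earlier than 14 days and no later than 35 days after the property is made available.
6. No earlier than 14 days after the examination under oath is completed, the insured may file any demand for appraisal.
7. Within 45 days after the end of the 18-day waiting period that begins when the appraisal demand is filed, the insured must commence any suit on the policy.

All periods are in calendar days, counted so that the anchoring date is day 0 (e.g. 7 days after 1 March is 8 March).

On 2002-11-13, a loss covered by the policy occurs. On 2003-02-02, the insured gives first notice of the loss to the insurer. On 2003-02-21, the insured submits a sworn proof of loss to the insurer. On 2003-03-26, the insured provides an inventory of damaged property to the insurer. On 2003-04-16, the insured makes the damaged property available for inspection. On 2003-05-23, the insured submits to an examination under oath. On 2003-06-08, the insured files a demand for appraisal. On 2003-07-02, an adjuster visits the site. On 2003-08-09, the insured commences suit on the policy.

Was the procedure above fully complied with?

No

Step 1: 76 days after 2002-11-13 (when the loss occurs) is 2003-01-28; not done until 2003-02-02, 5 days after the deadline.
No need to go further; step 1 was not satisfied.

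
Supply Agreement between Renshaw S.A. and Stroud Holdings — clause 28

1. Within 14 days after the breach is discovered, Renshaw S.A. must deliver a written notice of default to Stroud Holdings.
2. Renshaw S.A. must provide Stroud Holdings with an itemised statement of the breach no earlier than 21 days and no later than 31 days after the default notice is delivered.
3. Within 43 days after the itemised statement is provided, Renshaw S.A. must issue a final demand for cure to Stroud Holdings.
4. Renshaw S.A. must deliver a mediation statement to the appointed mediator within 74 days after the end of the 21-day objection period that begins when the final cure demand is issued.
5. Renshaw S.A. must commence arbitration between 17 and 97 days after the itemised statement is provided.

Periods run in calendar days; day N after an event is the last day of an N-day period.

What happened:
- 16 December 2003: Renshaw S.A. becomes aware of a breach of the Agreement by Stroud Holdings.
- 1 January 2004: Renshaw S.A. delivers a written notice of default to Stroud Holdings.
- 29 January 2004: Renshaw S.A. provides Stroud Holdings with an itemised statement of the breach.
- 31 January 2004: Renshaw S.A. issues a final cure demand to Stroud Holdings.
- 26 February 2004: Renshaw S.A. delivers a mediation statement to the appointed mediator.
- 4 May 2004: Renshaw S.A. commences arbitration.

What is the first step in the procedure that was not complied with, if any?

Step 1

Step 1: 14 days after 16 December 2003 (when the breach is discovered) is 30 December 2003; not done until 1 January 2004, 2 days after the deadline.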